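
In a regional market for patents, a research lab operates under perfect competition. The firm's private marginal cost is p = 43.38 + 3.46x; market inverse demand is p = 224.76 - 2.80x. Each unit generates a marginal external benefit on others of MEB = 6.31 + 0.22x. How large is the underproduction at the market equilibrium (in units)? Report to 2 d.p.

Market equilibrium (private): 43.38 + 3.46x = 224.76 - 2.80x → x_m = 28.9744.
Social marginal cost = private MC − MEB = 37.07 + 3.24x.
Set SMC = demand: 37.07 + 3.24x = 224.76 - 2.80x → x* = 31.0745.
Gap = |28.9744 − 31.0745| = 2.1001.

2.10 units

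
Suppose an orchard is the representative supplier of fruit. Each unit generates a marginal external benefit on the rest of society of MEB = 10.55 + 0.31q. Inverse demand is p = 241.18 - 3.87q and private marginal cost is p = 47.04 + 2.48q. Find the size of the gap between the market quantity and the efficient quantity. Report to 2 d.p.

3.32 units

Market equilibrium (private): 47.04 + 2.48q = 241.18 - 3.87q → q_m = 30.5732.
Social marginal cost = private MC − MEB = 36.49 + 2.17q.
Set SMC = demand: 36.49 + 2.17q = 241.18 - 3.87q → q* = 33.8891.
Gap = |30.5732 − 33.8891| = 3.3159.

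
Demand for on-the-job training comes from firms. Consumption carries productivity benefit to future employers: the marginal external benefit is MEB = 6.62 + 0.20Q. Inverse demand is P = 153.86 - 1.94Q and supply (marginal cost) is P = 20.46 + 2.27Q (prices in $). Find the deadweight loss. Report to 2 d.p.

DWL = $20.93

Market equilibrium (private): 20.46 + 2.27Q = 153.86 - 1.94Q → Q_m = 31.6865.
Social marginal benefit = demand + MEB = 160.48 - 1.74Q.
Set SMB = MC: 160.48 - 1.74Q = 20.46 + 2.27Q → Q* = 34.9177.
Height of the DWL triangle at Q_m is SMB(Q_m) − MC(Q_m) = MEB(Q_m) = 12.9573.
DWL = ½ × 3.2312 × 12.9573 = 20.9338.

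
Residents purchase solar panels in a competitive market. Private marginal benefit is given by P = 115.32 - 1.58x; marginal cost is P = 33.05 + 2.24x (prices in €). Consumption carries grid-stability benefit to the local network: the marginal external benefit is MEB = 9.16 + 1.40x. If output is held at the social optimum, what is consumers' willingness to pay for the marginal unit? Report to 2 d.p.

Social marginal benefit = demand + MEB = 124.48 - 0.18x.
Set SMB = MC: 124.48 - 0.18x = 33.05 + 2.24x → x* = 37.7810.
Consumer price on the demand curve at x*: 115.32 − 1.58×37.7810 = 55.6260.

P = €55.63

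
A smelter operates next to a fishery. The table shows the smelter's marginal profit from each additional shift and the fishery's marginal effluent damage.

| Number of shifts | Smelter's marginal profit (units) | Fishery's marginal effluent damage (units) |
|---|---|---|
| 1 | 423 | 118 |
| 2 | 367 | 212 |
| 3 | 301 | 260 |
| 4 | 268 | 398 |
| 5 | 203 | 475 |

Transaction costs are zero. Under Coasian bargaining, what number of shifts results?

3

Bargaining reaches the level where marginal profit last exceeds marginal effluent damage.
That holds through level 3 (301 ≥ 260) but not at 4 (268 < 398).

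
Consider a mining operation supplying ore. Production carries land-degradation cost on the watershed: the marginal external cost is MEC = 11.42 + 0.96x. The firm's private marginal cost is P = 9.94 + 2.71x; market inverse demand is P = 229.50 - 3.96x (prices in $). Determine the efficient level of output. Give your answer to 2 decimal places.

Social marginal cost = private MC + MEC = 21.36 + 3.67x.
Set SMC = demand: 21.36 + 3.67x = 229.50 - 3.96x → x* = 27.2792.

x* = 27.28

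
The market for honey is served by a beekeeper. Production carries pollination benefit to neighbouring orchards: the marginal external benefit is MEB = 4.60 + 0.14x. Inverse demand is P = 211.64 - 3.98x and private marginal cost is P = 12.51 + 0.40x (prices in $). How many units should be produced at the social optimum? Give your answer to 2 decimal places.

x* = 48.05

Social marginal cost = private MC − MEB = 7.91 + 0.26x.
Set SMC = demand: 7.91 + 0.26x = 211.64 - 3.98x → x* = 48.0495.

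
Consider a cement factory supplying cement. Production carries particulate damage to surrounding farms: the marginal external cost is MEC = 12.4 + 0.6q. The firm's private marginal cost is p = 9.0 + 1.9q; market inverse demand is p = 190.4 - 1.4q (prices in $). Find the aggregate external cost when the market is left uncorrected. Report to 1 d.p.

$1588.1

Market equilibrium (private): 9.0 + 1.9q = 190.4 - 1.4q → q_m = 54.9697.
Total external cost = ∫₀^{q_m} (12.4 + 0.6q) dq = 12.4×54.9697 + ½×0.6×54.9697² = 1588.1247.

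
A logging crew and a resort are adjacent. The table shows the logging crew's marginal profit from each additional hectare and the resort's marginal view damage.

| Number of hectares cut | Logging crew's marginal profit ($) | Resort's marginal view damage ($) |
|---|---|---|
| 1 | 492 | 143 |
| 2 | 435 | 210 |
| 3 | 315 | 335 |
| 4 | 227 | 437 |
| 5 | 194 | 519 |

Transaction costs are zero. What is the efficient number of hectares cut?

Bargaining reaches the level where marginal profit last exceeds marginal view damage.
That holds through level 2 (435 ≥ 210) but not at 3 (315 < 335).

2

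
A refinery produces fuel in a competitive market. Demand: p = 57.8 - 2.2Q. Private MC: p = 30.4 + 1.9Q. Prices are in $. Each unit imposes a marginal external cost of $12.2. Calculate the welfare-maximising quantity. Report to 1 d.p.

Social marginal cost = private MC + MEC = 42.6 + 1.9Q.
Set SMC = demand: 42.6 + 1.9Q = 57.8 - 2.2Q → Q* = 3.7073.

Q* = 3.7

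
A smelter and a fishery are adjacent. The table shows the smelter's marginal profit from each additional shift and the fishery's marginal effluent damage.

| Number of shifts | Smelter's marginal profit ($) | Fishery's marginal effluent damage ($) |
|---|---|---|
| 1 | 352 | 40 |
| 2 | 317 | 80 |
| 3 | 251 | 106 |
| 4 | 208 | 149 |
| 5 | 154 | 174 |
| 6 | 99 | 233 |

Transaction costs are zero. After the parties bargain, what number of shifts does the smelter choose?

4

Bargaining reaches the level where marginal profit last exceeds marginal effluent damage.
That holds through level 4 (208 ≥ 149) but not at 5 (154 < 174).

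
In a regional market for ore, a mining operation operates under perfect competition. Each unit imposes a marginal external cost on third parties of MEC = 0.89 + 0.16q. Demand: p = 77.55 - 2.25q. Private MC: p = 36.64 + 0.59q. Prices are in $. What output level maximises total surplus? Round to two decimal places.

Social marginal cost = private MC + MEC = 37.53 + 0.75q.
Set SMC = demand: 37.53 + 0.75q = 77.55 - 2.25q → q* = 13.3400.

q* = 13.34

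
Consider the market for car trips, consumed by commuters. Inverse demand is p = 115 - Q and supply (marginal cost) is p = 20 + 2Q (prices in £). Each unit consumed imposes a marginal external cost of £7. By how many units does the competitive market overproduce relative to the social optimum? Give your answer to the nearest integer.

Market equilibrium (private): 20 + 2Q = 115 - Q → Q_m = 31.6667.
Social marginal benefit = demand − MEC = 108 - Q.
Set SMB = MC: 108 - Q = 20 + 2Q → Q* = 29.3333.
Gap = |31.6667 − 29.3333| = 2.3334.

2 units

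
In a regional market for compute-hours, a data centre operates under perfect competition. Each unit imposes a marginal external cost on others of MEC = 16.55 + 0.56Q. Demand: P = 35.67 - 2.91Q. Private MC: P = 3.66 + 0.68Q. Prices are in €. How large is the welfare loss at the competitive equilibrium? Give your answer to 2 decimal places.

DWL = €55.92

Market equilibrium (private): 3.66 + 0.68Q = 35.67 - 2.91Q → Q_m = 8.9164.
Social marginal cost = private MC + MEC = 20.21 + 1.24Q.
Set SMC = demand: 20.21 + 1.24Q = 35.67 - 2.91Q → Q* = 3.7253.
Between Q* and Q_m the wedge SMC − demand runs linearly from 0 to MEC(Q_m), so the loss is a triangle.
DWL = ½ × 5.1911 × 21.5432 = 55.9165.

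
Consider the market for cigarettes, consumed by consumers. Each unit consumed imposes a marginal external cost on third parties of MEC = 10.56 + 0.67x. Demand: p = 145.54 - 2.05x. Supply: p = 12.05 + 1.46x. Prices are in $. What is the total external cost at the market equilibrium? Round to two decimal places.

Market equilibrium (private): 12.05 + 1.46x = 145.54 - 2.05x → x_m = 38.0313.
Total external cost = ∫₀^{x_m} (10.56 + 0.67x) dx = 10.56×38.0313 + ½×0.67×38.0313² = 886.1478.

$886.15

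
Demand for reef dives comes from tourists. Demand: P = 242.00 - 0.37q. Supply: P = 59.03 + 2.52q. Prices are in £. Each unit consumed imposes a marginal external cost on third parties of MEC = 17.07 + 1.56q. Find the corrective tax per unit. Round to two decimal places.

tax = £75.23 per unit

Social marginal benefit = demand − MEC = 224.93 - 1.93q.
Set SMB = MC: 224.93 - 1.93q = 59.03 + 2.52q → q* = 37.2809.
The Pigouvian tax equals MEC at q*: 17.07 + 1.56×37.2809 = 75.2282.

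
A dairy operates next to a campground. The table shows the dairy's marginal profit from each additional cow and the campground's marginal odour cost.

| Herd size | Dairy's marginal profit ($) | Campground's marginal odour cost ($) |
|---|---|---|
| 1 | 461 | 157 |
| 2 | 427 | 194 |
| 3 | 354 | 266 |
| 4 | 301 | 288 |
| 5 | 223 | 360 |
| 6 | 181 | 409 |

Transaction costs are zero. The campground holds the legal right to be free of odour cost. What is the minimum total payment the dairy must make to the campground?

Efficient level: marginal profit ≥ marginal odour cost through level 4, so k* = 4.
With the campground holding the right, the dairy must at least compensate total damage at k*: 157 + 194 + 266 + 288 = 905.

$905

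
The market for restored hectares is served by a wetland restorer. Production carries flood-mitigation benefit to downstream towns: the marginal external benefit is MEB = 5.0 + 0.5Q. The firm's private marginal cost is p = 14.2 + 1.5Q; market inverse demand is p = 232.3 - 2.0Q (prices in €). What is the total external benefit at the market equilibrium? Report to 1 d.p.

€1282.3

Market equilibrium (private): 14.2 + 1.5Q = 232.3 - 2.0Q → Q_m = 62.3143.
Total external benefit = ∫₀^{Q_m} (5.0 + 0.5Q) dQ = 5.0×62.3143 + ½×0.5×62.3143² = 1282.3395.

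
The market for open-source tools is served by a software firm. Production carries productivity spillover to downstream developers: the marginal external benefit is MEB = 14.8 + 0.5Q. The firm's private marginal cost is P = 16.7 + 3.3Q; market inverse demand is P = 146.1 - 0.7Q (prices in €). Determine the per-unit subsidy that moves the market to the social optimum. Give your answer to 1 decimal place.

subsidy = €35.4 per unit

Social marginal cost = private MC − MEB = 1.9 + 2.8Q.
Set SMC = demand: 1.9 + 2.8Q = 146.1 - 0.7Q → Q* = 41.2000.
The Pigouvian subsidy equals MEB at Q*: 14.8 + 0.5×41.2000 = 35.4000.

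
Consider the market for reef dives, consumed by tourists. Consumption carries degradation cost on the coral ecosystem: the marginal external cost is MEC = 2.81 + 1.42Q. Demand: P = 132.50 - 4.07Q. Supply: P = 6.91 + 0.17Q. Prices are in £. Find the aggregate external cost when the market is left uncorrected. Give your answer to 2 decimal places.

£706.16

Market equilibrium (private): 6.91 + 0.17Q = 132.50 - 4.07Q → Q_m = 29.6203.
Total external cost = ∫₀^{Q_m} (2.81 + 1.42Q) dQ = 2.81×29.6203 + ½×1.42×29.6203² = 706.1602.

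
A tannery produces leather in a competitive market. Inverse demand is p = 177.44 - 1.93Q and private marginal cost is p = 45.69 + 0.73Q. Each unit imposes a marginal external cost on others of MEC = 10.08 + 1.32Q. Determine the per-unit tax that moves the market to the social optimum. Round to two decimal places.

tax = 50.43 per unit

Social marginal cost = private MC + MEC = 55.77 + 2.05Q.
Set SMC = demand: 55.77 + 2.05Q = 177.44 - 1.93Q → Q* = 30.5704.
The Pigouvian tax equals MEC at Q*: 10.08 + 1.32×30.5704 = 50.4329.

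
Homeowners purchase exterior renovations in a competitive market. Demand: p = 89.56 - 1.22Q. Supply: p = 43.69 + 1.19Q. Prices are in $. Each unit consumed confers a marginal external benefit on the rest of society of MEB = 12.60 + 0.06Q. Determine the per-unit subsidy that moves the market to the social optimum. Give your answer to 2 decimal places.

subsidy = $14.09 per unit

Social marginal benefit = demand + MEB = 102.16 - 1.16Q.
Set SMB = MC: 102.16 - 1.16Q = 43.69 + 1.19Q → Q* = 24.8809.
The Pigouvian subsidy equals MEB at Q*: 12.60 + 0.06×24.8809 = 14.0929.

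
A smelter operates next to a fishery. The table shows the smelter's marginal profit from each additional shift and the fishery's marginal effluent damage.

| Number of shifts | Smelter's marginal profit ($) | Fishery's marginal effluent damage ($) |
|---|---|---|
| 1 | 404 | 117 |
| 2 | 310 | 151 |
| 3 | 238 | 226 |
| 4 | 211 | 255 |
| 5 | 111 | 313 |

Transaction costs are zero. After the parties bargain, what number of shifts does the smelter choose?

Bargaining reaches the level where marginal profit last exceeds marginal effluent damage.
That holds through level 3 (238 ≥ 226) but not at 4 (211 < 255).

3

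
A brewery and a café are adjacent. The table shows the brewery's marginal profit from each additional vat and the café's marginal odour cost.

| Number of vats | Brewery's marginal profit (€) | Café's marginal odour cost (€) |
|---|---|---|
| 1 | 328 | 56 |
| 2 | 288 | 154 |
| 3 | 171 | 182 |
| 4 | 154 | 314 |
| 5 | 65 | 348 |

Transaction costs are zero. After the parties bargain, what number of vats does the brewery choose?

Bargaining reaches the level where marginal profit last exceeds marginal odour cost.
That holds through level 2 (288 ≥ 154) but not at 3 (171 < 182).

2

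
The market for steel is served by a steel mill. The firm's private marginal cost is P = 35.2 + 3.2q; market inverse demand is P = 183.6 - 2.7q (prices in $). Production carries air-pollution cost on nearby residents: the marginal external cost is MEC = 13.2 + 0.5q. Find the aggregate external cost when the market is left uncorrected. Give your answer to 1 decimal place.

$490.2

Market equilibrium (private): 35.2 + 3.2q = 183.6 - 2.7q → q_m = 25.1525.
Total external cost = ∫₀^{q_m} (13.2 + 0.5q) dq = 13.2×25.1525 + ½×0.5×25.1525² = 490.1751.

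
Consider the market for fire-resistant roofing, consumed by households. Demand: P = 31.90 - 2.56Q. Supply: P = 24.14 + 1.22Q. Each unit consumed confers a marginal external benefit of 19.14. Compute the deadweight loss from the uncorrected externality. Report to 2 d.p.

Market equilibrium (private): 24.14 + 1.22Q = 31.90 - 2.56Q → Q_m = 2.0529.
Social marginal benefit = demand + MEB = 51.04 - 2.56Q.
Set SMB = MC: 51.04 - 2.56Q = 24.14 + 1.22Q → Q* = 7.1164.
The loss is the area between SMB and MC from Q* to Q_m; with linear curves that's a triangle of height MEB(Q_m).
DWL = ½ × 5.0635 × 19.1400 = 48.4577.

DWL = 48.46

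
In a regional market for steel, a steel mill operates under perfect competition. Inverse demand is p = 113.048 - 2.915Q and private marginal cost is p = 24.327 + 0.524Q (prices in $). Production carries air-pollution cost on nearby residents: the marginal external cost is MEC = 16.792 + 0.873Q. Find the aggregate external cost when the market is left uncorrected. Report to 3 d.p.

Market equilibrium (private): 24.327 + 0.524Q = 113.048 - 2.915Q → Q_m = 25.7985.
Total external cost = ∫₀^{Q_m} (16.792 + 0.873Q) dQ = 16.792×25.7985 + ½×0.873×25.7985² = 723.7265.

$723.726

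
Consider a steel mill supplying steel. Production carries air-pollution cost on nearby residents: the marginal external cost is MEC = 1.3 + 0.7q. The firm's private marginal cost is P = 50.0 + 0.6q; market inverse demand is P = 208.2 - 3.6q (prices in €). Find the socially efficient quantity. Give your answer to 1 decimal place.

Social marginal cost = private MC + MEC = 51.3 + 1.3q.
Set SMC = demand: 51.3 + 1.3q = 208.2 - 3.6q → q* = 32.0204.

q* = 32.0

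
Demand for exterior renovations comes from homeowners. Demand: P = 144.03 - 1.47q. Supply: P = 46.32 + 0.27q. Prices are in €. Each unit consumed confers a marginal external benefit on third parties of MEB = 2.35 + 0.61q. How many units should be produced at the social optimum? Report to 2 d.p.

q* = 88.55

Social marginal benefit = demand + MEB = 146.38 - 0.86q.
Set SMB = MC: 146.38 - 0.86q = 46.32 + 0.27q → q* = 88.5487.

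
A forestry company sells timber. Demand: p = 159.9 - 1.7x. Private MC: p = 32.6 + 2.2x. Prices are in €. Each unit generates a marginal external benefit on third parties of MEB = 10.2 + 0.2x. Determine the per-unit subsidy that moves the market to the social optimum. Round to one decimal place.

Social marginal cost = private MC − MEB = 22.4 + 2.0x.
Set SMC = demand: 22.4 + 2.0x = 159.9 - 1.7x → x* = 37.1622.
The Pigouvian subsidy equals MEB at x*: 10.2 + 0.2×37.1622 = 17.6324.

subsidy = €17.6 per unit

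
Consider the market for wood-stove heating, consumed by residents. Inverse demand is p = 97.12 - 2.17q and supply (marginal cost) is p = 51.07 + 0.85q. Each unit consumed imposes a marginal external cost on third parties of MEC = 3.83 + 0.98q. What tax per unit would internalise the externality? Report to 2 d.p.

tax = 14.17 per unit

Social marginal benefit = demand − MEC = 93.29 - 3.15q.
Set SMB = MC: 93.29 - 3.15q = 51.07 + 0.85q → q* = 10.5550.
The Pigouvian tax equals MEC at q*: 3.83 + 0.98×10.5550 = 14.1739.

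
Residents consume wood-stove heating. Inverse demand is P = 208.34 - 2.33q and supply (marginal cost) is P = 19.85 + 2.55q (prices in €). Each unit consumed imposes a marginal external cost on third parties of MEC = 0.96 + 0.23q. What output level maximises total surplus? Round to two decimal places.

Social marginal benefit = demand − MEC = 207.38 - 2.56q.
Set SMB = MC: 207.38 - 2.56q = 19.85 + 2.55q → q* = 36.6986.

q* = 36.70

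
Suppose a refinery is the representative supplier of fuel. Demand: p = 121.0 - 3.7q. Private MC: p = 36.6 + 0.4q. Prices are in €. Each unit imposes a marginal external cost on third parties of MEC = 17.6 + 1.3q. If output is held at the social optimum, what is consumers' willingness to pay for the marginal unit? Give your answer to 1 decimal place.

P = €75.2

Social marginal cost = private MC + MEC = 54.2 + 1.7q.
Set SMC = demand: 54.2 + 1.7q = 121.0 - 3.7q → q* = 12.3704.
Consumer price on the demand curve at q*: 121.0 − 3.7×12.3704 = 75.2295.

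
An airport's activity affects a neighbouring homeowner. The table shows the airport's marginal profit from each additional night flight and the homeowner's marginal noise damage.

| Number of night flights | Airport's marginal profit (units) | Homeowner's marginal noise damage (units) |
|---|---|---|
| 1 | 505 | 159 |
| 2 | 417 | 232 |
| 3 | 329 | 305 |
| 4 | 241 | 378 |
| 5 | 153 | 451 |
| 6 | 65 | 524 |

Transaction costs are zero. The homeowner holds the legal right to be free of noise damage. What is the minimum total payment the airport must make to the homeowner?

696

Efficient level: marginal profit ≥ marginal noise damage through level 3, so k* = 3.
With the homeowner holding the right, the airport must at least compensate total damage at k*: 159 + 232 + 305 = 696.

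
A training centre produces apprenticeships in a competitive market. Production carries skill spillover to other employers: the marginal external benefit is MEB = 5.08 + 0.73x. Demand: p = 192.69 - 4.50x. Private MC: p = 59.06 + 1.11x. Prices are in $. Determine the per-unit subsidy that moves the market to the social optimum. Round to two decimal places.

subsidy = $25.83 per unit

Social marginal cost = private MC − MEB = 53.98 + 0.38x.
Set SMC = demand: 53.98 + 0.38x = 192.69 - 4.50x → x* = 28.4242.
The Pigouvian subsidy equals MEB at x*: 5.08 + 0.73×28.4242 = 25.8297.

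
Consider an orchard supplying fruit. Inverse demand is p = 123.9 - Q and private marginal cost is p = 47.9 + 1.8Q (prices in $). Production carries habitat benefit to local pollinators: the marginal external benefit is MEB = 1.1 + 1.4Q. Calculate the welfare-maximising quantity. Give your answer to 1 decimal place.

Q* = 55.1

Social marginal cost = private MC − MEB = 46.8 + 0.4Q.
Set SMC = demand: 46.8 + 0.4Q = 123.9 - Q → Q* = 55.0714.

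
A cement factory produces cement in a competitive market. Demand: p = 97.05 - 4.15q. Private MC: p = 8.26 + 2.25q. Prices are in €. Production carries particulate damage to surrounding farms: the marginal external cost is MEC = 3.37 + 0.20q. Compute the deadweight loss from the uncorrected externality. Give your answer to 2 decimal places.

DWL = €2.86

Market equilibrium (private): 8.26 + 2.25q = 97.05 - 4.15q → q_m = 13.8734.
Social marginal cost = private MC + MEC = 11.63 + 2.45q.
Set SMC = demand: 11.63 + 2.45q = 97.05 - 4.15q → q* = 12.9424.
The welfare-loss triangle has base |q_m − q*| and height MEC(q_m) (the vertical gap between SMC and demand is zero at q* and MEC at q_m).
DWL = ½ × 0.9310 × 6.1447 = 2.8604.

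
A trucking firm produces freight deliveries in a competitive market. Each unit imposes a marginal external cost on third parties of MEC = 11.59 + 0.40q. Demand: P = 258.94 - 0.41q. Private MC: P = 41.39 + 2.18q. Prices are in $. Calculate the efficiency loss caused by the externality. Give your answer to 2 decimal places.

Market equilibrium (private): 41.39 + 2.18q = 258.94 - 0.41q → q_m = 83.9961.
Social marginal cost = private MC + MEC = 52.98 + 2.58q.
Set SMC = demand: 52.98 + 2.58q = 258.94 - 0.41q → q* = 68.8829.
Height of the DWL triangle at q_m is SMC(q_m) − demand(q_m) = MEC(q_m) = 45.1885.
DWL = ½ × 15.1132 × 45.1885 = 341.4714.

DWL = $341.47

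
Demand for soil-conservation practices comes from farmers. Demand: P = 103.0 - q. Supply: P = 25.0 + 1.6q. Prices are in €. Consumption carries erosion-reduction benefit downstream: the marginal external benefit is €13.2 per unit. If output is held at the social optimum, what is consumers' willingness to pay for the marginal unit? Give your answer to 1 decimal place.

P = €67.9

Social marginal benefit = demand + MEB = 116.2 - q.
Set SMB = MC: 116.2 - q = 25.0 + 1.6q → q* = 35.0769.
Consumer price on the demand curve at q*: 103.0 − 1.0×35.0769 = 67.9231.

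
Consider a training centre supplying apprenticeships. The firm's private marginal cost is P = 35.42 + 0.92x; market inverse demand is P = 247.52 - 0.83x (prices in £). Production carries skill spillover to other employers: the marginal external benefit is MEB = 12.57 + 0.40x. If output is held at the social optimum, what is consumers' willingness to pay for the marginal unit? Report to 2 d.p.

P = £109.39

Social marginal cost = private MC − MEB = 22.85 + 0.52x.
Set SMC = demand: 22.85 + 0.52x = 247.52 - 0.83x → x* = 166.4222.
Consumer price on the demand curve at x*: 247.52 − 0.83×166.4222 = 109.3896.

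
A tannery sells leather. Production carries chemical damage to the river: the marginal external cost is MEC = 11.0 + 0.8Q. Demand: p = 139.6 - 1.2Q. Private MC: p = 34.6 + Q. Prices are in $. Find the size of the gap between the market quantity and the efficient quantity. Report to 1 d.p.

Market equilibrium (private): 34.6 + Q = 139.6 - 1.2Q → Q_m = 47.7273.
Social marginal cost = private MC + MEC = 45.6 + 1.8Q.
Set SMC = demand: 45.6 + 1.8Q = 139.6 - 1.2Q → Q* = 31.3333.
Gap = |47.7273 − 31.3333| = 16.3940.

16.4 units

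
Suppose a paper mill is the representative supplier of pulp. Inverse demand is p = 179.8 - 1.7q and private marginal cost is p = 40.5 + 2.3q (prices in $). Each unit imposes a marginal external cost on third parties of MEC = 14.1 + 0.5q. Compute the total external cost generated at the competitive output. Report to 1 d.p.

Market equilibrium (private): 40.5 + 2.3q = 179.8 - 1.7q → q_m = 34.8250.
Total external cost = ∫₀^{q_m} (14.1 + 0.5q) dq = 14.1×34.8250 + ½×0.5×34.8250² = 794.2277.

$794.2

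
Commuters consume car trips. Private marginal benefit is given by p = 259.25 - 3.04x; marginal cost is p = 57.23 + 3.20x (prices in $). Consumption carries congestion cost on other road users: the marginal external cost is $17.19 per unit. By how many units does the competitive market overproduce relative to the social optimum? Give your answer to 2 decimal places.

2.75 units

Market equilibrium (private): 57.23 + 3.20x = 259.25 - 3.04x → x_m = 32.3750.
Social marginal benefit = demand − MEC = 242.06 - 3.04x.
Set SMB = MC: 242.06 - 3.04x = 57.23 + 3.20x → x* = 29.6202.
Gap = |32.3750 − 29.6202| = 2.7548.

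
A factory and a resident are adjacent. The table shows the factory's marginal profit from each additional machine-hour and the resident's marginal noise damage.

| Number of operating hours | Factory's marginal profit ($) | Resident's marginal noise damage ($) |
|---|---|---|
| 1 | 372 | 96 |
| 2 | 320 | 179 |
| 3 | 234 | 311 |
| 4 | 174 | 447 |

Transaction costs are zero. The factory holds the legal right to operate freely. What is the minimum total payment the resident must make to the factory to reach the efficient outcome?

Left alone the factory would choose level 4 (marginal profit stays positive).
Efficient level: k* = 2 (marginal profit ≥ marginal noise damage through 2).
The resident must at least cover the factory's forgone profit from cutting 4→2: 234 + 174 = 408.

$408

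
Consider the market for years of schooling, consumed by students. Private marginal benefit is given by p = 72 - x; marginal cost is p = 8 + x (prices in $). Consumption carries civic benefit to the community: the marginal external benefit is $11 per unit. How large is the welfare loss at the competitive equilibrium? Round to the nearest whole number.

Market equilibrium (private): 8 + x = 72 - x → x_m = 32.0000.
Social marginal benefit = demand + MEB = 83 - x.
Set SMB = MC: 83 - x = 8 + x → x* = 37.5000.
The loss is the area between SMB and MC from x* to x_m; with linear curves that's a triangle of height MEB(x_m).
DWL = ½ × 5.5000 × 11.0000 = 30.2500.

DWL = $30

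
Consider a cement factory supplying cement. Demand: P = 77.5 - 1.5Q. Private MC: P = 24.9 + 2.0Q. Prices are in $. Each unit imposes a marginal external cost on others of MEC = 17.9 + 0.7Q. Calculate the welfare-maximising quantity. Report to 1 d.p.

Q* = 8.3

Social marginal cost = private MC + MEC = 42.8 + 2.7Q.
Set SMC = demand: 42.8 + 2.7Q = 77.5 - 1.5Q → Q* = 8.2619.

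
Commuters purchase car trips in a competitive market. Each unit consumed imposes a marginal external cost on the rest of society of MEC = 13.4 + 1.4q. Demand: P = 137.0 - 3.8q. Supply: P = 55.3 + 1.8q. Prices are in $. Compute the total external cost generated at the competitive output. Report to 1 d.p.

Market equilibrium (private): 55.3 + 1.8q = 137.0 - 3.8q → q_m = 14.5893.
Total external cost = ∫₀^{q_m} (13.4 + 1.4q) dq = 13.4×14.5893 + ½×1.4×14.5893² = 344.4900.

$344.5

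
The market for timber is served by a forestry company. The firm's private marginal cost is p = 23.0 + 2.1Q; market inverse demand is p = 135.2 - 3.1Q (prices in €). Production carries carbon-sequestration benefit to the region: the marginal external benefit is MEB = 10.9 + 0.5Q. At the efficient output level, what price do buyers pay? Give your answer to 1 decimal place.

P = €54.0

Social marginal cost = private MC − MEB = 12.1 + 1.6Q.
Set SMC = demand: 12.1 + 1.6Q = 135.2 - 3.1Q → Q* = 26.1915.
Consumer price on the demand curve at Q*: 135.2 − 3.1×26.1915 = 54.0064.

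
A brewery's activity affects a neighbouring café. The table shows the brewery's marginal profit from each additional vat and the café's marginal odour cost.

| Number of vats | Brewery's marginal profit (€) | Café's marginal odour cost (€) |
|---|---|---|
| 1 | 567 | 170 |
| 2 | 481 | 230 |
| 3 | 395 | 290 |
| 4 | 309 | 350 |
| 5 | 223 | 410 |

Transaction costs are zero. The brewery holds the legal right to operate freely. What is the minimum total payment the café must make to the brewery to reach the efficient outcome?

€532

Left alone the brewery would choose level 5 (marginal profit stays positive).
Efficient level: k* = 3 (marginal profit ≥ marginal odour cost through 3).
The café must at least cover the brewery's forgone profit from cutting 5→3: 309 + 223 = 532.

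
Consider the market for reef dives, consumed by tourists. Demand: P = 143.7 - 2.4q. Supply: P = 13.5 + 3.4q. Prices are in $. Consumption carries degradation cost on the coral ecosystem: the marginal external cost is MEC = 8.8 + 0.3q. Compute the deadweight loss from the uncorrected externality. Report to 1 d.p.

DWL = $19.8

Market equilibrium (private): 13.5 + 3.4q = 143.7 - 2.4q → q_m = 22.4483.
Social marginal benefit = demand − MEC = 134.9 - 2.7q.
Set SMB = MC: 134.9 - 2.7q = 13.5 + 3.4q → q* = 19.9016.
The loss is the area between SMB and MC from q* to q_m; with linear curves that's a triangle of height MEC(q_m).
DWL = ½ × 2.5467 × 15.5345 = 19.7809.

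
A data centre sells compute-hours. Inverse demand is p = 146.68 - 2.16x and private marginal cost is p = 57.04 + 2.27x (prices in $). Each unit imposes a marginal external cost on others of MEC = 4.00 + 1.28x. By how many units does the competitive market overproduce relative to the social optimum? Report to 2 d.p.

Market equilibrium (private): 57.04 + 2.27x = 146.68 - 2.16x → x_m = 20.2348.
Social marginal cost = private MC + MEC = 61.04 + 3.55x.
Set SMC = demand: 61.04 + 3.55x = 146.68 - 2.16x → x* = 14.9982.
Gap = |20.2348 − 14.9982| = 5.2366.

5.24 units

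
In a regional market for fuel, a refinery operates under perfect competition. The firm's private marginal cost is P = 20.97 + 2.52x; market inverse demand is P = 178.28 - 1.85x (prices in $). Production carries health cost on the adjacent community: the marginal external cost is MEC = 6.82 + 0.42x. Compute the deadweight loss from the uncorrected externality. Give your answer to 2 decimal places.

Market equilibrium (private): 20.97 + 2.52x = 178.28 - 1.85x → x_m = 35.9977.
Social marginal cost = private MC + MEC = 27.79 + 2.94x.
Set SMC = demand: 27.79 + 2.94x = 178.28 - 1.85x → x* = 31.4175.
The welfare-loss triangle has base |x_m − x*| and height MEC(x_m) (the vertical gap between SMC and demand is zero at x* and MEC at x_m).
DWL = ½ × 4.5802 × 21.9390 = 50.2425.

DWL = $50.24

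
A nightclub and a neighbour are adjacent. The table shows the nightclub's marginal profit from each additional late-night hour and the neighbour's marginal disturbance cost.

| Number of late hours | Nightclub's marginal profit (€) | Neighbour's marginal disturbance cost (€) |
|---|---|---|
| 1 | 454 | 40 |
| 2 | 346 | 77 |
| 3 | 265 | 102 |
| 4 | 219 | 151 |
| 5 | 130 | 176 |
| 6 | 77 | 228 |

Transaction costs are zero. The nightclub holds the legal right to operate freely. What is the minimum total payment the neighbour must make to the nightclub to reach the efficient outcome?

Left alone the nightclub would choose level 6 (marginal profit stays positive).
Efficient level: k* = 4 (marginal profit ≥ marginal disturbance cost through 4).
The neighbour must at least cover the nightclub's forgone profit from cutting 6→4: 130 + 77 = 207.

€207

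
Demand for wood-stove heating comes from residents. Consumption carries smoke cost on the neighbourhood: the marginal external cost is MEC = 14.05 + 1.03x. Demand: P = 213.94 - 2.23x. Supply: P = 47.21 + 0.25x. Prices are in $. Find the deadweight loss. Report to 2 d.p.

DWL = $988.37

Market equilibrium (private): 47.21 + 0.25x = 213.94 - 2.23x → x_m = 67.2298.
Social marginal benefit = demand − MEC = 199.89 - 3.26x.
Set SMB = MC: 199.89 - 3.26x = 47.21 + 0.25x → x* = 43.4986.
The welfare-loss triangle has base |x_m − x*| and height MEC(x_m) (the vertical gap between SMB and MC is zero at x* and MEC at x_m).
DWL = ½ × 23.7312 × 83.2967 = 988.3653.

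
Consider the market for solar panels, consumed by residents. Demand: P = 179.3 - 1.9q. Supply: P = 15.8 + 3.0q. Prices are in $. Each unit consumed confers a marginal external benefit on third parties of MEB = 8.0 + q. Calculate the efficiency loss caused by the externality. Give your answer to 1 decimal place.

DWL = $219.4

Market equilibrium (private): 15.8 + 3.0q = 179.3 - 1.9q → q_m = 33.3673.
Social marginal benefit = demand + MEB = 187.3 - 0.9q.
Set SMB = MC: 187.3 - 0.9q = 15.8 + 3.0q → q* = 43.9744.
The loss is the area between SMB and MC from q* to q_m; with linear curves that's a triangle of height MEB(q_m).
DWL = ½ × 10.6071 × 41.3673 = 219.3935.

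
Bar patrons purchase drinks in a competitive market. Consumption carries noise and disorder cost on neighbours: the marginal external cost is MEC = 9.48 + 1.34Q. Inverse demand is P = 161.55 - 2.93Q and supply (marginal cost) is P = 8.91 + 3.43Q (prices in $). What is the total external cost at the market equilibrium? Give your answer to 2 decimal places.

Market equilibrium (private): 8.91 + 3.43Q = 161.55 - 2.93Q → Q_m = 24.0000.
Total external cost = ∫₀^{Q_m} (9.48 + 1.34Q) dQ = 9.48×24.0000 + ½×1.34×24.0000² = 613.4400.

$613.44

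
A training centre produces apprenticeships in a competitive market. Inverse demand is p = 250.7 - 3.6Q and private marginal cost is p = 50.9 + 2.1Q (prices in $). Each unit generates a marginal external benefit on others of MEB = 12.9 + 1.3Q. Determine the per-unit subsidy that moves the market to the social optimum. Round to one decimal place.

subsidy = $75.7 per unit

Social marginal cost = private MC − MEB = 38.0 + 0.8Q.
Set SMC = demand: 38.0 + 0.8Q = 250.7 - 3.6Q → Q* = 48.3409.
The Pigouvian subsidy equals MEB at Q*: 12.9 + 1.3×48.3409 = 75.7432.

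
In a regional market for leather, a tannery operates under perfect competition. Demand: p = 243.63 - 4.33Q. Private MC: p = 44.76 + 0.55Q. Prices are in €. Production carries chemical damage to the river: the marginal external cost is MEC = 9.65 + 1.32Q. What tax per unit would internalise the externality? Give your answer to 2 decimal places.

tax = €49.94 per unit

Social marginal cost = private MC + MEC = 54.41 + 1.87Q.
Set SMC = demand: 54.41 + 1.87Q = 243.63 - 4.33Q → Q* = 30.5194.
The Pigouvian tax equals MEC at Q*: 9.65 + 1.32×30.5194 = 49.9356.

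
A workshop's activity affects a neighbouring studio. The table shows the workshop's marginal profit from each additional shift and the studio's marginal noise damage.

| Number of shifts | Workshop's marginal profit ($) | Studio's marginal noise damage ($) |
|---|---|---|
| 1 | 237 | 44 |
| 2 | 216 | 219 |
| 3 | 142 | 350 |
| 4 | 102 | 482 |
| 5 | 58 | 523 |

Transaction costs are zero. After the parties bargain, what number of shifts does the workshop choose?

Bargaining reaches the level where marginal profit last exceeds marginal noise damage.
That holds through level 1 (237 ≥ 44) but not at 2 (216 < 219).

1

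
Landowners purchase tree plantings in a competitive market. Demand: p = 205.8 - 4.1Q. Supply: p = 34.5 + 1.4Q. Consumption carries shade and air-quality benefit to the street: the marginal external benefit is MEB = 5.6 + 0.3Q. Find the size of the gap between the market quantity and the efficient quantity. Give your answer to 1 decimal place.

2.9 units

Market equilibrium (private): 34.5 + 1.4Q = 205.8 - 4.1Q → Q_m = 31.1455.
Social marginal benefit = demand + MEB = 211.4 - 3.8Q.
Set SMB = MC: 211.4 - 3.8Q = 34.5 + 1.4Q → Q* = 34.0192.
Gap = |31.1455 − 34.0192| = 2.8737.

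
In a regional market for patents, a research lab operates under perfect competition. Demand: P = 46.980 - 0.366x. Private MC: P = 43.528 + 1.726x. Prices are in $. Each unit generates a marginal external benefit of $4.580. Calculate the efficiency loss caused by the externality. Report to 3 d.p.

DWL = $5.013

Market equilibrium (private): 43.528 + 1.726x = 46.980 - 0.366x → x_m = 1.6501.
Social marginal cost = private MC − MEB = 38.948 + 1.726x.
Set SMC = demand: 38.948 + 1.726x = 46.980 - 0.366x → x* = 3.8394.
Between x* and x_m the wedge demand − SMC runs linearly from 0 to MEB(x_m), so the loss is a triangle.
DWL = ½ × 2.1893 × 4.5800 = 5.0135.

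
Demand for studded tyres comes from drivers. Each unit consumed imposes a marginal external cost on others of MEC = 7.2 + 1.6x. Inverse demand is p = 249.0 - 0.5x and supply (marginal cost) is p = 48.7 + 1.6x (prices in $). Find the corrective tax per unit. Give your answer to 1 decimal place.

Social marginal benefit = demand − MEC = 241.8 - 2.1x.
Set SMB = MC: 241.8 - 2.1x = 48.7 + 1.6x → x* = 52.1892.
The Pigouvian tax equals MEC at x*: 7.2 + 1.6×52.1892 = 90.7027.

tax = $90.7 per unit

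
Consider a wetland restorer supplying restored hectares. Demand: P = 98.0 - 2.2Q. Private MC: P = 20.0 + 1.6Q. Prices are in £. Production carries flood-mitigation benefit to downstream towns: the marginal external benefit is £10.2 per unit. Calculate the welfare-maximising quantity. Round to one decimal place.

Social marginal cost = private MC − MEB = 9.8 + 1.6Q.
Set SMC = demand: 9.8 + 1.6Q = 98.0 - 2.2Q → Q* = 23.2105.

Q* = 23.2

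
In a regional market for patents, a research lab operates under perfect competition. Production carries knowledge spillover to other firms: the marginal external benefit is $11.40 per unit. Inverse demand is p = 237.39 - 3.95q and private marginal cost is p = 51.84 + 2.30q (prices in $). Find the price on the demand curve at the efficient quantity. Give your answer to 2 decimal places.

P = $112.92

Social marginal cost = private MC − MEB = 40.44 + 2.30q.
Set SMC = demand: 40.44 + 2.30q = 237.39 - 3.95q → q* = 31.5120.
Consumer price on the demand curve at q*: 237.39 − 3.95×31.5120 = 112.9176.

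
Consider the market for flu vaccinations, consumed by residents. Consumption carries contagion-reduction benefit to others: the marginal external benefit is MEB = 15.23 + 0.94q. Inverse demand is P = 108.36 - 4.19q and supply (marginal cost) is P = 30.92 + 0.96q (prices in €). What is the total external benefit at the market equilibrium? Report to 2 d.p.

€335.28

Market equilibrium (private): 30.92 + 0.96q = 108.36 - 4.19q → q_m = 15.0369.
Total external benefit = ∫₀^{q_m} (15.23 + 0.94q) dq = 15.23×15.0369 + ½×0.94×15.0369² = 335.2829.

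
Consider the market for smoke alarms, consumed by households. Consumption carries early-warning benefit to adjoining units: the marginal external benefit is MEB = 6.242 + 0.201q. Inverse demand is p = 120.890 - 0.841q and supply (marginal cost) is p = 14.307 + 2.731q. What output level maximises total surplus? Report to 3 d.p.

q* = 33.469

Social marginal benefit = demand + MEB = 127.132 - 0.640q.
Set SMB = MC: 127.132 - 0.640q = 14.307 + 2.731q → q* = 33.4693.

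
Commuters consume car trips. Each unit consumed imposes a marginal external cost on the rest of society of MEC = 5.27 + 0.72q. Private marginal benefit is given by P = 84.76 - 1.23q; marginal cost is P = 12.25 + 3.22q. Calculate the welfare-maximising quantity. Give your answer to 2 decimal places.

Social marginal benefit = demand − MEC = 79.49 - 1.95q.
Set SMB = MC: 79.49 - 1.95q = 12.25 + 3.22q → q* = 13.0058.

q* = 13.01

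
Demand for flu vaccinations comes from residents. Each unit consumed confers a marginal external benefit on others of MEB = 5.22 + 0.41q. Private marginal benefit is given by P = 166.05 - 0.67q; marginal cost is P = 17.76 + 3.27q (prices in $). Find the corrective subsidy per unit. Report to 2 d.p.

Social marginal benefit = demand + MEB = 171.27 - 0.26q.
Set SMB = MC: 171.27 - 0.26q = 17.76 + 3.27q → q* = 43.4873.
The Pigouvian subsidy equals MEB at q*: 5.22 + 0.41×43.4873 = 23.0498.

subsidy = $23.05 per unit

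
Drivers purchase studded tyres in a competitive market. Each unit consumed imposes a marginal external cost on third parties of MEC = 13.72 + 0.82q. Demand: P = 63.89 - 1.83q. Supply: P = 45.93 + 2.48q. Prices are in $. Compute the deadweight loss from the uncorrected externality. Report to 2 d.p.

DWL = $28.62

Market equilibrium (private): 45.93 + 2.48q = 63.89 - 1.83q → q_m = 4.1671.
Social marginal benefit = demand − MEC = 50.17 - 2.65q.
Set SMB = MC: 50.17 - 2.65q = 45.93 + 2.48q → q* = 0.8265.
The welfare-loss triangle has base |q_m − q*| and height MEC(q_m) (the vertical gap between SMB and MC is zero at q* and MEC at q_m).
DWL = ½ × 3.3406 × 17.1370 = 28.6239.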